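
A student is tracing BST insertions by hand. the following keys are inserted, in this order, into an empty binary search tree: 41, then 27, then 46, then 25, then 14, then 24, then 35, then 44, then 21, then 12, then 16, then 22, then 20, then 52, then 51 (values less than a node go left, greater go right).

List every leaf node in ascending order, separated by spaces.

12 20 22 35 44 51

Insert 41: tree is empty, so 41 becomes the root.
Insert 27: 27 < 41 → go left. Place as left child of 41.
Insert 46: 46 > 41 → go right. Place as right child of 41.
Insert 25: 25 < 41 → go left; 25 < 27 → go left. Place as left child of 27.
Insert 14: 14 < 41 → go left; 14 < 27 → go left; 14 < 25 → go left. Place as left child of 25.
Insert 24: 24 < 41 → go left; 24 < 27 → go left; 24 < 25 → go left; 24 > 14 → go right. Place as right child of 14.
Insert 35: 35 < 41 → go left; 35 > 27 → go right. Place as right child of 27.
Insert 44: 44 > 41 → go right; 44 < 46 → go left. Place as left child of 46.
Insert 21: 21 < 41 → go left; 21 < 27 → go left; 21 < 25 → go left; 21 > 14 → go right; 21 < 24 → go left. Place as left child of 24.
Insert 12: 12 < 41 → go left; 12 < 27 → go left; 12 < 25 → go left; 12 < 14 → go left. Place as left child of 14.
Insert 16: 16 < 41 → go left; 16 < 27 → go left; 16 < 25 → go left; 16 > 14 → go right; 16 < 24 → go left; 16 < 21 → go left. Place as left child of 21.
Insert 22: 22 < 41 → go left; 22 < 27 → go left; 22 < 25 → go left; 22 > 14 → go right; 22 < 24 → go left; 22 > 21 → go right. Place as right child of 21.
Insert 20: 20 < 41 → go left; 20 < 27 → go left; 20 < 25 → go left; 20 > 14 → go right; 20 < 24 → go left; 20 < 21 → go left; 20 > 16 → go right. Place as right child of 16.
Insert 52: 52 > 41 → go right; 52 > 46 → go right. Place as right child of 46.
Insert 51: 51 > 41 → go right; 51 > 46 → go right; 51 < 52 → go left. Place as left child of 52.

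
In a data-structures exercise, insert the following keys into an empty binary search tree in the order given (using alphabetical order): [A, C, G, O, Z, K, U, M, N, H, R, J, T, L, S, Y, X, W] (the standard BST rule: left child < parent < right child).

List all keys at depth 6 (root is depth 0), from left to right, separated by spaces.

J L N R Y

Insert A: tree is empty, so A becomes the root.
Insert C: C > A → go right. Place as right child of A.
Insert G: G > A → go right; G > C → go right. Place as right child of C.
Insert O: O > A → go right; O > C → go right; O > G → go right. Place as right child of G.
Insert Z: Z > A → go right; Z > C → go right; Z > G → go right; Z > O → go right. Place as right child of O.
Insert K: K > A → go right; K > C → go right; K > G → go right; K < O → go left. Place as left child of O.
Insert U: U > A → go right; U > C → go right; U > G → go right; U > O → go right; U < Z → go left. Place as left child of Z.
Insert M: M > A → go right; M > C → go right; M > G → go right; M < O → go left; M > K → go right. Place as right child of K.
Insert N: N > A → go right; N > C → go right; N > G → go right; N < O → go left; N > K → go right; N > M → go right. Place as right child of M.
Insert H: H > A → go right; H > C → go right; H > G → go right; H < O → go left; H < K → go left. Place as left child of K.
Insert R: R > A → go right; R > C → go right; R > G → go right; R > O → go right; R < Z → go left; R < U → go left. Place as left child of U.
Insert J: J > A → go right; J > C → go right; J > G → go right; J < O → go left; J < K → go left; J > H → go right. Place as right child of H.
Insert T: T > A → go right; T > C → go right; T > G → go right; T > O → go right; T < Z → go left; T < U → go left; T > R → go right. Place as right child of R.
Insert L: L > A → go right; L > C → go right; L > G → go right; L < O → go left; L > K → go right; L < M → go left. Place as left child of M.
Insert S: S > A → go right; S > C → go right; S > G → go right; S > O → go right; S < Z → go left; S < U → go left; S > R → go right; S < T → go left. Place as left child of T.
Insert Y: Y > A → go right; Y > C → go right; Y > G → go right; Y > O → go right; Y < Z → go left; Y > U → go right. Place as right child of U.
Insert X: X > A → go right; X > C → go right; X > G → go right; X > O → go right; X < Z → go left; X > U → go right; X < Y → go left. Place as left child of Y.
Insert W: W > A → go right; W > C → go right; W > G → go right; W > O → go right; W < Z → go left; W > U → go right; W < Y → go left; W < X → go left. Place as left child of X.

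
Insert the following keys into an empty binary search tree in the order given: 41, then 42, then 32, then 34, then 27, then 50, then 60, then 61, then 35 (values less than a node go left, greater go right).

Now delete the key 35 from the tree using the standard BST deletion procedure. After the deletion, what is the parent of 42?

Insert 41: tree is empty, so 41 becomes the root.
Insert 42: 42 > 41 → go right. Place as right child of 41.
Insert 32: 32 < 41 → go left. Place as left child of 41.
Insert 34: 34 < 41 → go left; 34 > 32 → go right. Place as right child of 32.
Insert 27: 27 < 41 → go left; 27 < 32 → go left. Place as left child of 32.
Insert 50: 50 > 41 → go right; 50 > 42 → go right. Place as right child of 42.
Insert 60: 60 > 41 → go right; 60 > 42 → go right; 60 > 50 → go right. Place as right child of 50.
Insert 61: 61 > 41 → go right; 61 > 42 → go right; 61 > 50 → go right; 61 > 60 → go right. Place as right child of 60.
Insert 35: 35 < 41 → go left; 35 > 32 → go right; 35 > 34 → go right. Place as right child of 34.

Delete 35 (at most one child — splice it out).
After deletion, 42's parent is 41.

41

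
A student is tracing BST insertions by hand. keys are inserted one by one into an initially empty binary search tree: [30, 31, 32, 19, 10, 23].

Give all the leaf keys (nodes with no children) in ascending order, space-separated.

10 23 32

Insert 30: tree is empty, so 30 becomes the root.
Insert 31: 31 > 30 → go right. Place as right child of 30.
Insert 32: 32 > 30 → go right; 32 > 31 → go right. Place as right child of 31.
Insert 19: 19 < 30 → go left. Place as left child of 30.
Insert 10: 10 < 30 → go left; 10 < 19 → go left. Place as left child of 19.
Insert 23: 23 < 30 → go left; 23 > 19 → go right. Place as right child of 19.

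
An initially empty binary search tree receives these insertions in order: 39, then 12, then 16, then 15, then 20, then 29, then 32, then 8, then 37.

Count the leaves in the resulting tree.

3

Resulting structure (node: left, right):
  39: L=12, R=–
  12: L=8, R=16
  16: L=15, R=20
  15: L=–, R=–
  20: L=–, R=29
  29: L=–, R=32
  32: L=–, R=37
  8: L=–, R=–
  37: L=–, R=–

Leaves: 8, 15, 37 — 3 in total.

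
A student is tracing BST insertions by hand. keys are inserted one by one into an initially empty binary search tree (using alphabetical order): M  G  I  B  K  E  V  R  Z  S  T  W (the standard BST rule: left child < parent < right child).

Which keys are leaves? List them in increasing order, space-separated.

Insert M: tree is empty, so M becomes the root.
Insert G: G < M → go left. Place as left child of M.
Insert I: I < M → go left; I > G → go right. Place as right child of G.
Insert B: B < M → go left; B < G → go left. Place as left child of G.
Insert K: K < M → go left; K > G → go right; K > I → go right. Place as right child of I.
Insert E: E < M → go left; E < G → go left; E > B → go right. Place as right child of B.
Insert V: V > M → go right. Place as right child of M.
Insert R: R > M → go right; R < V → go left. Place as left child of V.
Insert Z: Z > M → go right; Z > V → go right. Place as right child of V.
Insert S: S > M → go right; S < V → go left; S > R → go right. Place as right child of R.
Insert T: T > M → go right; T < V → go left; T > R → go right; T > S → go right. Place as right child of S.
Insert W: W > M → go right; W > V → go right; W < Z → go left. Place as left child of Z.

E K T W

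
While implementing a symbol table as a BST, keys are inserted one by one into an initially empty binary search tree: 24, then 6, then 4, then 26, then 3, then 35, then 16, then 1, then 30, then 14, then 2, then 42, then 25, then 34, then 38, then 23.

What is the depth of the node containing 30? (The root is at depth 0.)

3

Insert 24: tree is empty, so 24 becomes the root.
Insert 6: 6 < 24 → go left. Place as left child of 24.
Insert 4: 4 < 24 → go left; 4 < 6 → go left. Place as left child of 6.
Insert 26: 26 > 24 → go right. Place as right child of 24.
Insert 3: 3 < 24 → go left; 3 < 6 → go left; 3 < 4 → go left. Place as left child of 4.
Insert 35: 35 > 24 → go right; 35 > 26 → go right. Place as right child of 26.
Insert 16: 16 < 24 → go left; 16 > 6 → go right. Place as right child of 6.
Insert 1: 1 < 24 → go left; 1 < 6 → go left; 1 < 4 → go left; 1 < 3 → go left. Place as left child of 3.
Insert 30: 30 > 24 → go right; 30 > 26 → go right; 30 < 35 → go left. Place as left child of 35.
Insert 14: 14 < 24 → go left; 14 > 6 → go right; 14 < 16 → go left. Place as left child of 16.
Insert 2: 2 < 24 → go left; 2 < 6 → go left; 2 < 4 → go left; 2 < 3 → go left; 2 > 1 → go right. Place as right child of 1.
Insert 42: 42 > 24 → go right; 42 > 26 → go right; 42 > 35 → go right. Place as right child of 35.
Insert 25: 25 > 24 → go right; 25 < 26 → go left. Place as left child of 26.
Insert 34: 34 > 24 → go right; 34 > 26 → go right; 34 < 35 → go left; 34 > 30 → go right. Place as right child of 30.
Insert 38: 38 > 24 → go right; 38 > 26 → go right; 38 > 35 → go right; 38 < 42 → go left. Place as left child of 42.
Insert 23: 23 < 24 → go left; 23 > 6 → go right; 23 > 16 → go right. Place as right child of 16.

Path to 30: 24 → 26 → 35 → 30, which is 3 edges.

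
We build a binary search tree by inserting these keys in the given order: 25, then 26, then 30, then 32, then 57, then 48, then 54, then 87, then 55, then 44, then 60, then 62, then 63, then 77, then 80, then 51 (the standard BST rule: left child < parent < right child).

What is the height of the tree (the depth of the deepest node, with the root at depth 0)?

Insert 25: tree is empty, so 25 becomes the root.
Insert 26: 26 > 25 → go right. Place as right child of 25.
Insert 30: 30 > 25 → go right; 30 > 26 → go right. Place as right child of 26.
Insert 32: 32 > 25 → go right; 32 > 26 → go right; 32 > 30 → go right. Place as right child of 30.
Insert 57: 57 > 25 → go right; 57 > 26 → go right; 57 > 30 → go right; 57 > 32 → go right. Place as right child of 32.
Insert 48: 48 > 25 → go right; 48 > 26 → go right; 48 > 30 → go right; 48 > 32 → go right; 48 < 57 → go left. Place as left child of 57.
Insert 54: 54 > 25 → go right; 54 > 26 → go right; 54 > 30 → go right; 54 > 32 → go right; 54 < 57 → go left; 54 > 48 → go right. Place as right child of 48.
Insert 87: 87 > 25 → go right; 87 > 26 → go right; 87 > 30 → go right; 87 > 32 → go right; 87 > 57 → go right. Place as right child of 57.
Insert 55: 55 > 25 → go right; 55 > 26 → go right; 55 > 30 → go right; 55 > 32 → go right; 55 < 57 → go left; 55 > 48 → go right; 55 > 54 → go right. Place as right child of 54.
Insert 44: 44 > 25 → go right; 44 > 26 → go right; 44 > 30 → go right; 44 > 32 → go right; 44 < 57 → go left; 44 < 48 → go left. Place as left child of 48.
Insert 60: 60 > 25 → go right; 60 > 26 → go right; 60 > 30 → go right; 60 > 32 → go right; 60 > 57 → go right; 60 < 87 → go left. Place as left child of 87.
Insert 62: 62 > 25 → go right; 62 > 26 → go right; 62 > 30 → go right; 62 > 32 → go right; 62 > 57 → go right; 62 < 87 → go left; 62 > 60 → go right. Place as right child of 60.
Insert 63: 63 > 25 → go right; 63 > 26 → go right; 63 > 30 → go right; 63 > 32 → go right; 63 > 57 → go right; 63 < 87 → go left; 63 > 60 → go right; 63 > 62 → go right. Place as right child of 62.
Insert 77: 77 > 25 → go right; 77 > 26 → go right; 77 > 30 → go right; 77 > 32 → go right; 77 > 57 → go right; 77 < 87 → go left; 77 > 60 → go right; 77 > 62 → go right; 77 > 63 → go right. Place as right child of 63.
Insert 80: 80 > 25 → go right; 80 > 26 → go right; 80 > 30 → go right; 80 > 32 → go right; 80 > 57 → go right; 80 < 87 → go left; 80 > 60 → go right; 80 > 62 → go right; 80 > 63 → go right; 80 > 77 → go right. Place as right child of 77.
Insert 51: 51 > 25 → go right; 51 > 26 → go right; 51 > 30 → go right; 51 > 32 → go right; 51 < 57 → go left; 51 > 48 → go right; 51 < 54 → go left. Place as left child of 54.

The deepest node is 80 at depth 10.

10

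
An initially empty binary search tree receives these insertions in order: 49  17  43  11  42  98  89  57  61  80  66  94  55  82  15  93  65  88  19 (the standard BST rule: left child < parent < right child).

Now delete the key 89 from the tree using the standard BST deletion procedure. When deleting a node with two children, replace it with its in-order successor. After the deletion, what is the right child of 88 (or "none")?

none

Insert 49: tree is empty, so 49 becomes the root.
Insert 17: 17 < 49 → go left. Place as left child of 49.
Insert 43: 43 < 49 → go left; 43 > 17 → go right. Place as right child of 17.
Insert 11: 11 < 49 → go left; 11 < 17 → go left. Place as left child of 17.
Insert 42: 42 < 49 → go left; 42 > 17 → go right; 42 < 43 → go left. Place as left child of 43.
Insert 98: 98 > 49 → go right. Place as right child of 49.
Insert 89: 89 > 49 → go right; 89 < 98 → go left. Place as left child of 98.
Insert 57: 57 > 49 → go right; 57 < 98 → go left; 57 < 89 → go left. Place as left child of 89.
Insert 61: 61 > 49 → go right; 61 < 98 → go left; 61 < 89 → go left; 61 > 57 → go right. Place as right child of 57.
Insert 80: 80 > 49 → go right; 80 < 98 → go left; 80 < 89 → go left; 80 > 57 → go right; 80 > 61 → go right. Place as right child of 61.
Insert 66: 66 > 49 → go right; 66 < 98 → go left; 66 < 89 → go left; 66 > 57 → go right; 66 > 61 → go right; 66 < 80 → go left. Place as left child of 80.
Insert 94: 94 > 49 → go right; 94 < 98 → go left; 94 > 89 → go right. Place as right child of 89.
Insert 55: 55 > 49 → go right; 55 < 98 → go left; 55 < 89 → go left; 55 < 57 → go left. Place as left child of 57.
Insert 82: 82 > 49 → go right; 82 < 98 → go left; 82 < 89 → go left; 82 > 57 → go right; 82 > 61 → go right; 82 > 80 → go right. Place as right child of 80.
Insert 15: 15 < 49 → go left; 15 < 17 → go left; 15 > 11 → go right. Place as right child of 11.
Insert 93: 93 > 49 → go right; 93 < 98 → go left; 93 > 89 → go right; 93 < 94 → go left. Place as left child of 94.
Insert 65: 65 > 49 → go right; 65 < 98 → go left; 65 < 89 → go left; 65 > 57 → go right; 65 > 61 → go right; 65 < 80 → go left; 65 < 66 → go left. Place as left child of 66.
Insert 88: 88 > 49 → go right; 88 < 98 → go left; 88 < 89 → go left; 88 > 57 → go right; 88 > 61 → go right; 88 > 80 → go right; 88 > 82 → go right. Place as right child of 82.
Insert 19: 19 < 49 → go left; 19 > 17 → go right; 19 < 43 → go left; 19 < 42 → go left. Place as left child of 42.

Delete 89 (two children — replace with in-order successor).
After deletion, 88's right child: none.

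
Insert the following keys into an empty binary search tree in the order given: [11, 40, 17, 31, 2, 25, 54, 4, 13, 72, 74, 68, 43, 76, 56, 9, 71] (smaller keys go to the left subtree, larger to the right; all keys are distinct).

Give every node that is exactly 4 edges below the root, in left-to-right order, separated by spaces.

25 68 74

Insert 11: tree is empty, so 11 becomes the root.
Insert 40: 40 > 11 → go right. Place as right child of 11.
Insert 17: 17 > 11 → go right; 17 < 40 → go left. Place as left child of 40.
Insert 31: 31 > 11 → go right; 31 < 40 → go left; 31 > 17 → go right. Place as right child of 17.
Insert 2: 2 < 11 → go left. Place as left child of 11.
Insert 25: 25 > 11 → go right; 25 < 40 → go left; 25 > 17 → go right; 25 < 31 → go left. Place as left child of 31.
Insert 54: 54 > 11 → go right; 54 > 40 → go right. Place as right child of 40.
Insert 4: 4 < 11 → go left; 4 > 2 → go right. Place as right child of 2.
Insert 13: 13 > 11 → go right; 13 < 40 → go left; 13 < 17 → go left. Place as left child of 17.
Insert 72: 72 > 11 → go right; 72 > 40 → go right; 72 > 54 → go right. Place as right child of 54.
Insert 74: 74 > 11 → go right; 74 > 40 → go right; 74 > 54 → go right; 74 > 72 → go right. Place as right child of 72.
Insert 68: 68 > 11 → go right; 68 > 40 → go right; 68 > 54 → go right; 68 < 72 → go left. Place as left child of 72.
Insert 43: 43 > 11 → go right; 43 > 40 → go right; 43 < 54 → go left. Place as left child of 54.
Insert 76: 76 > 11 → go right; 76 > 40 → go right; 76 > 54 → go right; 76 > 72 → go right; 76 > 74 → go right. Place as right child of 74.
Insert 56: 56 > 11 → go right; 56 > 40 → go right; 56 > 54 → go right; 56 < 72 → go left; 56 < 68 → go left. Place as left child of 68.
Insert 9: 9 < 11 → go left; 9 > 2 → go right; 9 > 4 → go right. Place as right child of 4.
Insert 71: 71 > 11 → go right; 71 > 40 → go right; 71 > 54 → go right; 71 < 72 → go left; 71 > 68 → go right. Place as right child of 68.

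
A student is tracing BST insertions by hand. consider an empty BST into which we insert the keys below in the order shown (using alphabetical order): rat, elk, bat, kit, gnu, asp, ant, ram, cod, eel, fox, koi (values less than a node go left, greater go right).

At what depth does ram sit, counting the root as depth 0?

Insert rat: tree is empty, so rat becomes the root.
Insert elk: elk < rat → go left. Place as left child of rat.
Insert bat: bat < rat → go left; bat < elk → go left. Place as left child of elk.
Insert kit: kit < rat → go left; kit > elk → go right. Place as right child of elk.
Insert gnu: gnu < rat → go left; gnu > elk → go right; gnu < kit → go left. Place as left child of kit.
Insert asp: asp < rat → go left; asp < elk → go left; asp < bat → go left. Place as left child of bat.
Insert ant: ant < rat → go left; ant < elk → go left; ant < bat → go left; ant < asp → go left. Place as left child of asp.
Insert ram: ram < rat → go left; ram > elk → go right; ram > kit → go right. Place as right child of kit.
Insert cod: cod < rat → go left; cod < elk → go left; cod > bat → go right. Place as right child of bat.
Insert eel: eel < rat → go left; eel < elk → go left; eel > bat → go right; eel > cod → go right. Place as right child of cod.
Insert fox: fox < rat → go left; fox > elk → go right; fox < kit → go left; fox < gnu → go left. Place as left child of gnu.
Insert koi: koi < rat → go left; koi > elk → go right; koi > kit → go right; koi < ram → go left. Place as left child of ram.

Path to ram: rat → elk → kit → ram, which is 3 edges.

3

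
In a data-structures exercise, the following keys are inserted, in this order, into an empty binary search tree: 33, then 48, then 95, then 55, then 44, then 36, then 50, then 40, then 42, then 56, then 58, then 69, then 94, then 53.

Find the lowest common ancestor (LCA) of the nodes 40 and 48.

33: root
48: right child of 33 (depth 1)
95: right child of 48 (depth 2)
55: left child of 95 (depth 3)
44: left child of 48 (depth 2)
36: left child of 44 (depth 3)
50: left child of 55 (depth 4)
40: right child of 36 (depth 4)
42: right child of 40 (depth 5)
56: right child of 55 (depth 4)
58: right child of 56 (depth 5)
69: right child of 58 (depth 6)
94: right child of 69 (depth 7)
53: right child of 50 (depth 5)

Path to 40: 33 → 48 → 44 → 36 → 40
Path to 48: 33 → 48
48 lies on both paths and is an ancestor of the other node.

48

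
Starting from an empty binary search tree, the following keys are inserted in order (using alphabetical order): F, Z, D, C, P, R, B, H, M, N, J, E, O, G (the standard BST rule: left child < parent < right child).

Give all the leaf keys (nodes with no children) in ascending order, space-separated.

Resulting structure (node: left, right):
  F: L=D, R=Z
  Z: L=P, R=–
  D: L=C, R=E
  C: L=B, R=–
  P: L=H, R=R
  R: L=–, R=–
  B: L=–, R=–
  H: L=G, R=M
  M: L=J, R=N
  N: L=–, R=O
  J: L=–, R=–
  E: L=–, R=–
  O: L=–, R=–
  G: L=–, R=–

B E G J O R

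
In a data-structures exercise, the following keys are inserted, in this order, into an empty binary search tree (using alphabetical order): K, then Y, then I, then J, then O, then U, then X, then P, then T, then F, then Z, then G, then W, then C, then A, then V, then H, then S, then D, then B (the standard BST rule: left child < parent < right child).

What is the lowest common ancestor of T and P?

K: root
Y: right child of K (depth 1)
I: left child of K (depth 1)
J: right child of I (depth 2)
O: left child of Y (depth 2)
U: right child of O (depth 3)
X: right child of U (depth 4)
P: left child of U (depth 4)
T: right child of P (depth 5)
F: left child of I (depth 2)
Z: right child of Y (depth 2)
G: right child of F (depth 3)
W: left child of X (depth 5)
C: left child of F (depth 3)
A: left child of C (depth 4)
V: left child of W (depth 6)
H: right child of G (depth 4)
S: left child of T (depth 6)
D: right child of C (depth 4)
B: right child of A (depth 5)

Path to T: K → Y → O → U → P → T
Path to P: K → Y → O → U → P
P lies on both paths and is an ancestor of the other node.

P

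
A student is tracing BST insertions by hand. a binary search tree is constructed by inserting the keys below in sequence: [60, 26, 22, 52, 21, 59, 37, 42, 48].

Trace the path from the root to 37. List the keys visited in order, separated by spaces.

Resulting structure (node: left, right):
  60: L=26, R=–
  26: L=22, R=52
  22: L=21, R=–
  52: L=37, R=59
  21: L=–, R=–
  59: L=–, R=–
  37: L=–, R=42
  42: L=–, R=48
  48: L=–, R=–

60 26 52 37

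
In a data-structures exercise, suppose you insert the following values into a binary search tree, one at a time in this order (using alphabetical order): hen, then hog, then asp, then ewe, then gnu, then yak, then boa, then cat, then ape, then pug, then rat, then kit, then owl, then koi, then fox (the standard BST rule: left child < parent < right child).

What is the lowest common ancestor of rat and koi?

pug

Insert hen: tree is empty, so hen becomes the root.
Insert hog: hog > hen → go right. Place as right child of hen.
Insert asp: asp < hen → go left. Place as left child of hen.
Insert ewe: ewe < hen → go left; ewe > asp → go right. Place as right child of asp.
Insert gnu: gnu < hen → go left; gnu > asp → go right; gnu > ewe → go right. Place as right child of ewe.
Insert yak: yak > hen → go right; yak > hog → go right. Place as right child of hog.
Insert boa: boa < hen → go left; boa > asp → go right; boa < ewe → go left. Place as left child of ewe.
Insert cat: cat < hen → go left; cat > asp → go right; cat < ewe → go left; cat > boa → go right. Place as right child of boa.
Insert ape: ape < hen → go left; ape < asp → go left. Place as left child of asp.
Insert pug: pug > hen → go right; pug > hog → go right; pug < yak → go left. Place as left child of yak.
Insert rat: rat > hen → go right; rat > hog → go right; rat < yak → go left; rat > pug → go right. Place as right child of pug.
Insert kit: kit > hen → go right; kit > hog → go right; kit < yak → go left; kit < pug → go left. Place as left child of pug.
Insert owl: owl > hen → go right; owl > hog → go right; owl < yak → go left; owl < pug → go left; owl > kit → go right. Place as right child of kit.
Insert koi: koi > hen → go right; koi > hog → go right; koi < yak → go left; koi < pug → go left; koi > kit → go right; koi < owl → go left. Place as left child of owl.
Insert fox: fox < hen → go left; fox > asp → go right; fox > ewe → go right; fox < gnu → go left. Place as left child of gnu.

Path to rat: hen → hog → yak → pug → rat
Path to koi: hen → hog → yak → pug → kit → owl → koi
The paths share a prefix ending at pug, then split left and right.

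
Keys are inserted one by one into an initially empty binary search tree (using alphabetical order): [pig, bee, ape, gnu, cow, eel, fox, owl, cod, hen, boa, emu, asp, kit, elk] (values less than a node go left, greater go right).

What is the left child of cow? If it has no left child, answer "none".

cod

Insert pig: tree is empty, so pig becomes the root.
Insert bee: bee < pig → go left. Place as left child of pig.
Insert ape: ape < pig → go left; ape < bee → go left. Place as left child of bee.
Insert gnu: gnu < pig → go left; gnu > bee → go right. Place as right child of bee.
Insert cow: cow < pig → go left; cow > bee → go right; cow < gnu → go left. Place as left child of gnu.
Insert eel: eel < pig → go left; eel > bee → go right; eel < gnu → go left; eel > cow → go right. Place as right child of cow.
Insert fox: fox < pig → go left; fox > bee → go right; fox < gnu → go left; fox > cow → go right; fox > eel → go right. Place as right child of eel.
Insert owl: owl < pig → go left; owl > bee → go right; owl > gnu → go right. Place as right child of gnu.
Insert cod: cod < pig → go left; cod > bee → go right; cod < gnu → go left; cod < cow → go left. Place as left child of cow.
Insert hen: hen < pig → go left; hen > bee → go right; hen > gnu → go right; hen < owl → go left. Place as left child of owl.
Insert boa: boa < pig → go left; boa > bee → go right; boa < gnu → go left; boa < cow → go left; boa < cod → go left. Place as left child of cod.
Insert emu: emu < pig → go left; emu > bee → go right; emu < gnu → go left; emu > cow → go right; emu > eel → go right; emu < fox → go left. Place as left child of fox.
Insert asp: asp < pig → go left; asp < bee → go left; asp > ape → go right. Place as right child of ape.
Insert kit: kit < pig → go left; kit > bee → go right; kit > gnu → go right; kit < owl → go left; kit > hen → go right. Place as right child of hen.
Insert elk: elk < pig → go left; elk > bee → go right; elk < gnu → go left; elk > cow → go right; elk > eel → go right; elk < fox → go left; elk < emu → go left. Place as left child of emu.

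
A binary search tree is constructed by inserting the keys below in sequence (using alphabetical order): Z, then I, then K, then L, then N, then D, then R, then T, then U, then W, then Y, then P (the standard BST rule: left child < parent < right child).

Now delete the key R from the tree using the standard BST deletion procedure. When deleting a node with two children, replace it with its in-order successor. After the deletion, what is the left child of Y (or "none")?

Insert Z: tree is empty, so Z becomes the root.
Insert I: I < Z → go left. Place as left child of Z.
Insert K: K < Z → go left; K > I → go right. Place as right child of I.
Insert L: L < Z → go left; L > I → go right; L > K → go right. Place as right child of K.
Insert N: N < Z → go left; N > I → go right; N > K → go right; N > L → go right. Place as right child of L.
Insert D: D < Z → go left; D < I → go left. Place as left child of I.
Insert R: R < Z → go left; R > I → go right; R > K → go right; R > L → go right; R > N → go right. Place as right child of N.
Insert T: T < Z → go left; T > I → go right; T > K → go right; T > L → go right; T > N → go right; T > R → go right. Place as right child of R.
Insert U: U < Z → go left; U > I → go right; U > K → go right; U > L → go right; U > N → go right; U > R → go right; U > T → go right. Place as right child of T.
Insert W: W < Z → go left; W > I → go right; W > K → go right; W > L → go right; W > N → go right; W > R → go right; W > T → go right; W > U → go right. Place as right child of U.
Insert Y: Y < Z → go left; Y > I → go right; Y > K → go right; Y > L → go right; Y > N → go right; Y > R → go right; Y > T → go right; Y > U → go right; Y > W → go right. Place as right child of W.
Insert P: P < Z → go left; P > I → go right; P > K → go right; P > L → go right; P > N → go right; P < R → go left. Place as left child of R.

Delete R (two children — replace with in-order successor).
After deletion, Y's left child: none.

none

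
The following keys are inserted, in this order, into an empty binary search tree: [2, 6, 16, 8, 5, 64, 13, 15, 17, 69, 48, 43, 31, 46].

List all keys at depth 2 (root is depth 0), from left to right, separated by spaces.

Insert 2: tree is empty, so 2 becomes the root.
Insert 6: 6 > 2 → go right. Place as right child of 2.
Insert 16: 16 > 2 → go right; 16 > 6 → go right. Place as right child of 6.
Insert 8: 8 > 2 → go right; 8 > 6 → go right; 8 < 16 → go left. Place as left child of 16.
Insert 5: 5 > 2 → go right; 5 < 6 → go left. Place as left child of 6.
Insert 64: 64 > 2 → go right; 64 > 6 → go right; 64 > 16 → go right. Place as right child of 16.
Insert 13: 13 > 2 → go right; 13 > 6 → go right; 13 < 16 → go left; 13 > 8 → go right. Place as right child of 8.
Insert 15: 15 > 2 → go right; 15 > 6 → go right; 15 < 16 → go left; 15 > 8 → go right; 15 > 13 → go right. Place as right child of 13.
Insert 17: 17 > 2 → go right; 17 > 6 → go right; 17 > 16 → go right; 17 < 64 → go left. Place as left child of 64.
Insert 69: 69 > 2 → go right; 69 > 6 → go right; 69 > 16 → go right; 69 > 64 → go right. Place as right child of 64.
Insert 48: 48 > 2 → go right; 48 > 6 → go right; 48 > 16 → go right; 48 < 64 → go left; 48 > 17 → go right. Place as right child of 17.
Insert 43: 43 > 2 → go right; 43 > 6 → go right; 43 > 16 → go right; 43 < 64 → go left; 43 > 17 → go right; 43 < 48 → go left. Place as left child of 48.
Insert 31: 31 > 2 → go right; 31 > 6 → go right; 31 > 16 → go right; 31 < 64 → go left; 31 > 17 → go right; 31 < 48 → go left; 31 < 43 → go left. Place as left child of 43.
Insert 46: 46 > 2 → go right; 46 > 6 → go right; 46 > 16 → go right; 46 < 64 → go left; 46 > 17 → go right; 46 < 48 → go left; 46 > 43 → go right. Place as right child of 43.

5 16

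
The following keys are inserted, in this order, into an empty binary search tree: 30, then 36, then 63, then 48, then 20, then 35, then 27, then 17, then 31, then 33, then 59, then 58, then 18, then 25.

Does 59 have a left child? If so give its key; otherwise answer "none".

58

Resulting structure (node: left, right):
  30: L=20, R=36
  36: L=35, R=63
  63: L=48, R=–
  48: L=–, R=59
  20: L=17, R=27
  35: L=31, R=–
  27: L=25, R=–
  17: L=–, R=18
  31: L=–, R=33
  33: L=–, R=–
  59: L=58, R=–
  58: L=–, R=–
  18: L=–, R=–
  25: L=–, R=–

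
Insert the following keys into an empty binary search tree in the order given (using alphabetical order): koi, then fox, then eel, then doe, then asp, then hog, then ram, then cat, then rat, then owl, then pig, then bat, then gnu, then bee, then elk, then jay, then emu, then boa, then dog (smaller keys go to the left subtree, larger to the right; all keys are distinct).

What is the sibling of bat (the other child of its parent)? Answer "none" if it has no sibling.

none

Insert koi: tree is empty, so koi becomes the root.
Insert fox: fox < koi → go left. Place as left child of koi.
Insert eel: eel < koi → go left; eel < fox → go left. Place as left child of fox.
Insert doe: doe < koi → go left; doe < fox → go left; doe < eel → go left. Place as left child of eel.
Insert asp: asp < koi → go left; asp < fox → go left; asp < eel → go left; asp < doe → go left. Place as left child of doe.
Insert hog: hog < koi → go left; hog > fox → go right. Place as right child of fox.
Insert ram: ram > koi → go right. Place as right child of koi.
Insert cat: cat < koi → go left; cat < fox → go left; cat < eel → go left; cat < doe → go left; cat > asp → go right. Place as right child of asp.
Insert rat: rat > koi → go right; rat > ram → go right. Place as right child of ram.
Insert owl: owl > koi → go right; owl < ram → go left. Place as left child of ram.
Insert pig: pig > koi → go right; pig < ram → go left; pig > owl → go right. Place as right child of owl.
Insert bat: bat < koi → go left; bat < fox → go left; bat < eel → go left; bat < doe → go left; bat > asp → go right; bat < cat → go left. Place as left child of cat.
Insert gnu: gnu < koi → go left; gnu > fox → go right; gnu < hog → go left. Place as left child of hog.
Insert bee: bee < koi → go left; bee < fox → go left; bee < eel → go left; bee < doe → go left; bee > asp → go right; bee < cat → go left; bee > bat → go right. Place as right child of bat.
Insert elk: elk < koi → go left; elk < fox → go left; elk > eel → go right. Place as right child of eel.
Insert jay: jay < koi → go left; jay > fox → go right; jay > hog → go right. Place as right child of hog.
Insert emu: emu < koi → go left; emu < fox → go left; emu > eel → go right; emu > elk → go right. Place as right child of elk.
Insert boa: boa < koi → go left; boa < fox → go left; boa < eel → go left; boa < doe → go left; boa > asp → go right; boa < cat → go left; boa > bat → go right; boa > bee → go right. Place as right child of bee.
Insert dog: dog < koi → go left; dog < fox → go left; dog < eel → go left; dog > doe → go right. Place as right child of doe.

bat's parent is cat, which has only one child.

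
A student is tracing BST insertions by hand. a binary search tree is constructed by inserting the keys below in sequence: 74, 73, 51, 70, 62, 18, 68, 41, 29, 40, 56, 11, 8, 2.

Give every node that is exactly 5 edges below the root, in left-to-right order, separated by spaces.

8 29 56 68

74: root
73: left child of 74 (depth 1)
51: left child of 73 (depth 2)
70: right child of 51 (depth 3)
62: left child of 70 (depth 4)
18: left child of 51 (depth 3)
68: right child of 62 (depth 5)
41: right child of 18 (depth 4)
29: left child of 41 (depth 5)
40: right child of 29 (depth 6)
56: left child of 62 (depth 5)
11: left child of 18 (depth 4)
8: left child of 11 (depth 5)
2: left child of 8 (depth 6)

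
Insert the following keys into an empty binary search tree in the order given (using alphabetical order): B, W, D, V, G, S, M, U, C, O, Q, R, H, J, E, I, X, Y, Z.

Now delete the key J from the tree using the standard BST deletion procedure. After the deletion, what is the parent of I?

B: root
W: right child of B (depth 1)
D: left child of W (depth 2)
V: right child of D (depth 3)
G: left child of V (depth 4)
S: right child of G (depth 5)
M: left child of S (depth 6)
U: right child of S (depth 6)
C: left child of D (depth 3)
O: right child of M (depth 7)
Q: right child of O (depth 8)
R: right child of Q (depth 9)
H: left child of M (depth 7)
J: right child of H (depth 8)
E: left child of G (depth 5)
I: left child of J (depth 9)
X: right child of W (depth 2)
Y: right child of X (depth 3)
Z: right child of Y (depth 4)

Delete J (at most one child — splice it out).
After deletion, I's parent is H.

H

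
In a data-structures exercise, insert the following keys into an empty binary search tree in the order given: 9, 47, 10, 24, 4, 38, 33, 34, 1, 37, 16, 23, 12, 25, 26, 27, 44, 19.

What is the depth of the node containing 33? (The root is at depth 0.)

5

Insert 9: tree is empty, so 9 becomes the root.
Insert 47: 47 > 9 → go right. Place as right child of 9.
Insert 10: 10 > 9 → go right; 10 < 47 → go left. Place as left child of 47.
Insert 24: 24 > 9 → go right; 24 < 47 → go left; 24 > 10 → go right. Place as right child of 10.
Insert 4: 4 < 9 → go left. Place as left child of 9.
Insert 38: 38 > 9 → go right; 38 < 47 → go left; 38 > 10 → go right; 38 > 24 → go right. Place as right child of 24.
Insert 33: 33 > 9 → go right; 33 < 47 → go left; 33 > 10 → go right; 33 > 24 → go right; 33 < 38 → go left. Place as left child of 38.
Insert 34: 34 > 9 → go right; 34 < 47 → go left; 34 > 10 → go right; 34 > 24 → go right; 34 < 38 → go left; 34 > 33 → go right. Place as right child of 33.
Insert 1: 1 < 9 → go left; 1 < 4 → go left. Place as left child of 4.
Insert 37: 37 > 9 → go right; 37 < 47 → go left; 37 > 10 → go right; 37 > 24 → go right; 37 < 38 → go left; 37 > 33 → go right; 37 > 34 → go right. Place as right child of 34.
Insert 16: 16 > 9 → go right; 16 < 47 → go left; 16 > 10 → go right; 16 < 24 → go left. Place as left child of 24.
Insert 23: 23 > 9 → go right; 23 < 47 → go left; 23 > 10 → go right; 23 < 24 → go left; 23 > 16 → go right. Place as right child of 16.
Insert 12: 12 > 9 → go right; 12 < 47 → go left; 12 > 10 → go right; 12 < 24 → go left; 12 < 16 → go left. Place as left child of 16.
Insert 25: 25 > 9 → go right; 25 < 47 → go left; 25 > 10 → go right; 25 > 24 → go right; 25 < 38 → go left; 25 < 33 → go left. Place as left child of 33.
Insert 26: 26 > 9 → go right; 26 < 47 → go left; 26 > 10 → go right; 26 > 24 → go right; 26 < 38 → go left; 26 < 33 → go left; 26 > 25 → go right. Place as right child of 25.
Insert 27: 27 > 9 → go right; 27 < 47 → go left; 27 > 10 → go right; 27 > 24 → go right; 27 < 38 → go left; 27 < 33 → go left; 27 > 25 → go right; 27 > 26 → go right. Place as right child of 26.
Insert 44: 44 > 9 → go right; 44 < 47 → go left; 44 > 10 → go right; 44 > 24 → go right; 44 > 38 → go right. Place as right child of 38.
Insert 19: 19 > 9 → go right; 19 < 47 → go left; 19 > 10 → go right; 19 < 24 → go left; 19 > 16 → go right; 19 < 23 → go left. Place as left child of 23.

Path to 33: 9 → 47 → 10 → 24 → 38 → 33, which is 5 edges.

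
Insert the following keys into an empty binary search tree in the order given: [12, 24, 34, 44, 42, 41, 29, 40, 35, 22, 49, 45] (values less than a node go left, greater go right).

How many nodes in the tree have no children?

12: root
24: right child of 12 (depth 1)
34: right child of 24 (depth 2)
44: right child of 34 (depth 3)
42: left child of 44 (depth 4)
41: left child of 42 (depth 5)
29: left child of 34 (depth 3)
40: left child of 41 (depth 6)
35: left child of 40 (depth 7)
22: left child of 24 (depth 2)
49: right child of 44 (depth 4)
45: left child of 49 (depth 5)

Leaves: 22, 29, 35, 45 — 4 in total.

4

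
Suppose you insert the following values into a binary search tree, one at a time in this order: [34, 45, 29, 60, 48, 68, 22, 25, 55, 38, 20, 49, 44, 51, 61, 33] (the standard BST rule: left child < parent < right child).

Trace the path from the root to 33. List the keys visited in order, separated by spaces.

34 29 33

Insert 34: tree is empty, so 34 becomes the root.
Insert 45: 45 > 34 → go right. Place as right child of 34.
Insert 29: 29 < 34 → go left. Place as left child of 34.
Insert 60: 60 > 34 → go right; 60 > 45 → go right. Place as right child of 45.
Insert 48: 48 > 34 → go right; 48 > 45 → go right; 48 < 60 → go left. Place as left child of 60.
Insert 68: 68 > 34 → go right; 68 > 45 → go right; 68 > 60 → go right. Place as right child of 60.
Insert 22: 22 < 34 → go left; 22 < 29 → go left. Place as left child of 29.
Insert 25: 25 < 34 → go left; 25 < 29 → go left; 25 > 22 → go right. Place as right child of 22.
Insert 55: 55 > 34 → go right; 55 > 45 → go right; 55 < 60 → go left; 55 > 48 → go right. Place as right child of 48.
Insert 38: 38 > 34 → go right; 38 < 45 → go left. Place as left child of 45.
Insert 20: 20 < 34 → go left; 20 < 29 → go left; 20 < 22 → go left. Place as left child of 22.
Insert 49: 49 > 34 → go right; 49 > 45 → go right; 49 < 60 → go left; 49 > 48 → go right; 49 < 55 → go left. Place as left child of 55.
Insert 44: 44 > 34 → go right; 44 < 45 → go left; 44 > 38 → go right. Place as right child of 38.
Insert 51: 51 > 34 → go right; 51 > 45 → go right; 51 < 60 → go left; 51 > 48 → go right; 51 < 55 → go left; 51 > 49 → go right. Place as right child of 49.
Insert 61: 61 > 34 → go right; 61 > 45 → go right; 61 > 60 → go right; 61 < 68 → go left. Place as left child of 68.
Insert 33: 33 < 34 → go left; 33 > 29 → go right. Place as right child of 29.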